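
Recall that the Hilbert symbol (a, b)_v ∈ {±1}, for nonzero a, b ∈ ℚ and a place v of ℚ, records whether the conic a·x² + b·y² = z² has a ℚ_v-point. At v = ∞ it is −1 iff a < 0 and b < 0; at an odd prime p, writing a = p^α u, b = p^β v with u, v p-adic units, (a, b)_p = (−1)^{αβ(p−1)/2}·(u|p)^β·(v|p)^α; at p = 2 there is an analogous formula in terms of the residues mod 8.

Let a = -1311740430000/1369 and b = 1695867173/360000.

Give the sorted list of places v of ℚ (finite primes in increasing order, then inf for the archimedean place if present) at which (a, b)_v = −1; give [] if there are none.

[3, 11]

(a, b) ≡ (-3003, 77) mod (ℚ^×)²; places V = {2, 3, 5, 7, 11, 13, 19, 37, ∞}.
(a,b)_11: α=3, u≡8; β=1, v≡8 (mod 11); (8|11)=-1, (8|11)=-1; sign (−1)^1·-1^1·-1^3 = -1.
(a,b)_13: α=1, u≡12; β=2, v≡1 (mod 13); (12|13)=+1, (1|13)=+1; sign (−1)^0·+1^2·+1^1 = +1.
(a,b)_2: α=4, β=-6; u≡5, v≡5 (mod 8); ε(u)ε(v)=0·0, αω(v)=4·1, βω(u)=-6·1; sum ≡ 0  ⇒  +1.
(a,b)_∞: sgn(-3003)=−, sgn(77)=+, so +1.
(a,b)_7: α=1, u≡5; β=1, v≡2 (mod 7); (5|7)=-1, (2|7)=+1; sign (−1)^1·-1^1·+1^1 = +1.
(a,b)_37: α=-2, u≡35; β=0, v≡4 (mod 37); (35|37)=-1, (4|37)=+1; sign (−1)^0·-1^0·+1^-2 = +1.
(a,b)_19: α=2, u≡15; β=4, v≡16 (mod 19); (15|19)=-1, (16|19)=+1; sign (−1)^0·-1^4·+1^2 = +1.
(a,b)_5: α=4, u≡3; β=-4, v≡3 (mod 5); (3|5)=-1, (3|5)=-1; sign (−1)^0·-1^-4·-1^4 = +1.
(a,b)_3: α=1, u≡1; β=-2, v≡2 (mod 3); (1|3)=+1, (2|3)=-1; sign (−1)^0·+1^-2·-1^1 = -1.
|Ram(-3003, 77)| = 2, even; anisotropic at {3, 11}.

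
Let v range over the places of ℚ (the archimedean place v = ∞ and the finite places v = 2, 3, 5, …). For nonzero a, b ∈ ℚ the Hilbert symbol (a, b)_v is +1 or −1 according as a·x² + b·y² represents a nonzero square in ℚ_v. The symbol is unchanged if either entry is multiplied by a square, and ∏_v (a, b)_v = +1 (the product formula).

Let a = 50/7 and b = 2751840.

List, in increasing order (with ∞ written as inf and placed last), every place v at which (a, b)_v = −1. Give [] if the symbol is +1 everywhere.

[3, 7]

Mod squares: a ≡ 14, b ≡ 390. Check v ∈ {∞, 2, 3, 5, 7, 13}.
v=∞: 14 > 0 and 390 > 0  ⇒  (a,b)_∞ = +1.
v=2: v_2(a)=1, v_2(b)=5; units ≡ 7, 3 (mod 8); ε·ε+αω+βω = 1·1+1·1+5·0 ≡ 0  ⇒  (a,b)_2 = +1.
v=3: a=3^0·(≡2), b=3^3·(≡1) mod 3; (2|3)=-1, (1|3)=+1; (−1)^{0·3·1}·(-1)^3·(+1)^0 = -1.
v=7: a=7^-1·(≡1), b=7^2·(≡6) mod 7; (1|7)=+1, (6|7)=-1; (−1)^{-1·2·3}·(+1)^2·(-1)^-1 = -1.
v=13: a=13^0·(≡9), b=13^1·(≡1) mod 13; (9|13)=+1, (1|13)=+1; (−1)^{0·1·6}·(+1)^1·(+1)^0 = +1.
v=5: a=5^2·(≡1), b=5^1·(≡3) mod 5; (1|5)=+1, (3|5)=-1; (−1)^{2·1·2}·(+1)^1·(-1)^2 = +1.
(14, 390 / ℚ) ramifies at {3, 7}: a division algebra.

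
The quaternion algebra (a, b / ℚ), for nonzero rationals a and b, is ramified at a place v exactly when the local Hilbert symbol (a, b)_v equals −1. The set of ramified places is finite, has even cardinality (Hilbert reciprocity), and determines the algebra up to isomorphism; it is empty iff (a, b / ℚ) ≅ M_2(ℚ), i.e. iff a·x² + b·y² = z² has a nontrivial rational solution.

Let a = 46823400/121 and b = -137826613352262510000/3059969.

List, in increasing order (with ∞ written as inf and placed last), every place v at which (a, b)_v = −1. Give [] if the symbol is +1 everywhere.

Mod squares: a ≡ 52026, b ≡ -62491. Check v ∈ {∞, 2, 3, 5, 11, 13, 19, 23, 29}.
v=19: a=19^0·(≡4), b=19^-1·(≡16) mod 19; (4|19)=+1, (16|19)=+1; (−1)^{0·-1·9}·(+1)^-1·(+1)^0 = +1.
v=3: a=3^3·(≡2), b=3^6·(≡2) mod 3; (2|3)=-1, (2|3)=-1; (−1)^{3·6·1}·(-1)^6·(-1)^3 = -1.
v=11: a=11^-2·(≡8), b=11^-5·(≡2) mod 11; (8|11)=-1, (2|11)=-1; (−1)^{-2·-5·5}·(-1)^-5·(-1)^-2 = -1.
v=23: a=23^1·(≡4), b=23^3·(≡7) mod 23; (4|23)=+1, (7|23)=-1; (−1)^{1·3·11}·(+1)^3·(-1)^1 = +1.
v=29: a=29^1·(≡5), b=29^4·(≡16) mod 29; (5|29)=+1, (16|29)=+1; (−1)^{1·4·14}·(+1)^4·(+1)^1 = +1.
v=5: a=5^2·(≡1), b=5^4·(≡1) mod 5; (1|5)=+1, (1|5)=+1; (−1)^{2·4·2}·(+1)^4·(+1)^2 = +1.
v=2: v_2(a)=3, v_2(b)=4; units ≡ 5, 5 (mod 8); ε·ε+αω+βω = 0·0+3·1+4·1 ≡ 1  ⇒  (a,b)_2 = -1.
v=13: a=13^1·(≡5), b=13^3·(≡3) mod 13; (5|13)=-1, (3|13)=+1; (−1)^{1·3·6}·(-1)^3·(+1)^1 = -1.
v=∞: 52026 > 0 and -62491 < 0  ⇒  (a,b)_∞ = +1.
|Ram(52026, -62491)| = 4, even; anisotropic at {2, 3, 11, 13}.

[2, 3, 11, 13]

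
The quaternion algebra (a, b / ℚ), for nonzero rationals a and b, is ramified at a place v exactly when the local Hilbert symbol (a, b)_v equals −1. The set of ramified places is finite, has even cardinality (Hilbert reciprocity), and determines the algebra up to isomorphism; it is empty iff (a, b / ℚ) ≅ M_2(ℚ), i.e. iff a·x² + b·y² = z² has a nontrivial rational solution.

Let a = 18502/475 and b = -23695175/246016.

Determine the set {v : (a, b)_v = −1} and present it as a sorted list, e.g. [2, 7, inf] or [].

(a, b) ≡ (418, -23) mod (ℚ^×)²; places V = {2, 5, 7, 11, 19, 23, 29, 31, ∞}.
(a,b)_19: α=-1, u≡12; β=0, v≡12 (mod 19); (12|19)=-1, (12|19)=-1; sign (−1)^0·-1^0·-1^-1 = -1.
(a,b)_23: α=0, u≡16; β=1, v≡19 (mod 23); (16|23)=+1, (19|23)=-1; sign (−1)^0·+1^1·-1^0 = +1.
(a,b)_31: α=0, u≡15; β=-2, v≡2 (mod 31); (15|31)=-1, (2|31)=+1; sign (−1)^0·-1^-2·+1^0 = +1.
(a,b)_5: α=-2, u≡3; β=2, v≡3 (mod 5); (3|5)=-1, (3|5)=-1; sign (−1)^0·-1^2·-1^-2 = +1.
(a,b)_29: α=2, u≡2; β=2, v≡24 (mod 29); (2|29)=-1, (24|29)=+1; sign (−1)^0·-1^2·+1^2 = +1.
(a,b)_∞: sgn(418)=+, sgn(-23)=−, so +1.
(a,b)_2: α=1, β=-8; u≡1, v≡1 (mod 8); ε(u)ε(v)=0·0, αω(v)=1·0, βω(u)=-8·0; sum ≡ 0  ⇒  +1.
(a,b)_7: α=0, u≡6; β=2, v≡6 (mod 7); (6|7)=-1, (6|7)=-1; sign (−1)^0·-1^2·-1^0 = +1.
(a,b)_11: α=1, u≡5; β=0, v≡2 (mod 11); (5|11)=+1, (2|11)=-1; sign (−1)^0·+1^0·-1^1 = -1.
Ram(418, -23) = {11, 19}; no ℚ_11-point on the conic.

[11, 19]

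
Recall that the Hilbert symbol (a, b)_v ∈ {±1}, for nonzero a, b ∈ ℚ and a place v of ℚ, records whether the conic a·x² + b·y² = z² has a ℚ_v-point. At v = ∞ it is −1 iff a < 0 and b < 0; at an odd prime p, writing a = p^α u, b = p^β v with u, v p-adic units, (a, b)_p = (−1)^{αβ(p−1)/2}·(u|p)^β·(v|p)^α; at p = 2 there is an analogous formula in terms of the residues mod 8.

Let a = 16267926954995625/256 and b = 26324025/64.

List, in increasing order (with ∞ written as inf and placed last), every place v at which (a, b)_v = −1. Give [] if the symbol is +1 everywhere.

Mod squares: a ≡ 10353, b ≡ 21489. Check v ∈ {∞, 2, 3, 5, 7, 13, 17, 19, 29}.
v=17: a=17^1·(≡3), b=17^0·(≡4) mod 17; (3|17)=-1, (4|17)=+1; (−1)^{1·0·8}·(-1)^0·(+1)^1 = +1.
v=2: v_2(a)=-8, v_2(b)=-6; units ≡ 1, 1 (mod 8); ε·ε+αω+βω = 0·0+-8·0+-6·0 ≡ 0  ⇒  (a,b)_2 = +1.
v=∞: 10353 > 0 and 21489 > 0  ⇒  (a,b)_∞ = +1.
v=7: a=7^3·(≡4), b=7^2·(≡3) mod 7; (4|7)=+1, (3|7)=-1; (−1)^{3·2·3}·(+1)^2·(-1)^3 = -1.
v=3: a=3^1·(≡1), b=3^1·(≡2) mod 3; (1|3)=+1, (2|3)=-1; (−1)^{1·1·1}·(+1)^1·(-1)^1 = +1.
v=13: a=13^2·(≡6), b=13^1·(≡7) mod 13; (6|13)=-1, (7|13)=-1; (−1)^{2·1·6}·(-1)^1·(-1)^2 = -1.
v=29: a=29^3·(≡1), b=29^1·(≡9) mod 29; (1|29)=+1, (9|29)=+1; (−1)^{3·1·14}·(+1)^1·(+1)^3 = +1.
v=5: a=5^4·(≡3), b=5^2·(≡4) mod 5; (3|5)=-1, (4|5)=+1; (−1)^{4·2·2}·(-1)^2·(+1)^4 = +1.
v=19: a=19^2·(≡6), b=19^1·(≡2) mod 19; (6|19)=+1, (2|19)=-1; (−1)^{2·1·9}·(+1)^1·(-1)^2 = +1.
|Ram(10353, 21489)| = 2, even; anisotropic at {7, 13}.

[7, 13]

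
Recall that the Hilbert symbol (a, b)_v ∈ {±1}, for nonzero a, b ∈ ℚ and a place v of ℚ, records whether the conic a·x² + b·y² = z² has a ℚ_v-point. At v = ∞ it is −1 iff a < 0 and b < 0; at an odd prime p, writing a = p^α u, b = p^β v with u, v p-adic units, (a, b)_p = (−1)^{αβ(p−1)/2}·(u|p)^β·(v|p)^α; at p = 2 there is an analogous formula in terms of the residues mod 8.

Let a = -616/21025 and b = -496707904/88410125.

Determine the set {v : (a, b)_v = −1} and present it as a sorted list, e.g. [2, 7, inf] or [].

Mod squares: a ≡ -154, b ≡ -6545. Check v ∈ {∞, 2, 5, 7, 11, 17, 29}.
v=29: a=29^-2·(≡9), b=29^-4·(≡4) mod 29; (9|29)=+1, (4|29)=+1; (−1)^{-2·-4·14}·(+1)^-4·(+1)^-2 = +1.
v=7: a=7^1·(≡6), b=7^3·(≡3) mod 7; (6|7)=-1, (3|7)=-1; (−1)^{1·3·3}·(-1)^3·(-1)^1 = -1.
v=∞: -154 < 0 and -6545 < 0  ⇒  (a,b)_∞ = -1.
v=2: v_2(a)=3, v_2(b)=6; units ≡ 3, 7 (mod 8); ε·ε+αω+βω = 1·1+3·0+6·1 ≡ 1  ⇒  (a,b)_2 = -1.
v=11: a=11^1·(≡8), b=11^3·(≡2) mod 11; (8|11)=-1, (2|11)=-1; (−1)^{1·3·5}·(-1)^3·(-1)^1 = -1.
v=5: a=5^-2·(≡4), b=5^-3·(≡1) mod 5; (4|5)=+1, (1|5)=+1; (−1)^{-2·-3·2}·(+1)^-3·(+1)^-2 = +1.
v=17: a=17^0·(≡1), b=17^1·(≡6) mod 17; (1|17)=+1, (6|17)=-1; (−1)^{0·1·8}·(+1)^1·(-1)^0 = +1.
Ram(-154, -6545) = {2, 7, 11, ∞}; no ℚ_2-point on the conic.

[2, 7, 11, inf]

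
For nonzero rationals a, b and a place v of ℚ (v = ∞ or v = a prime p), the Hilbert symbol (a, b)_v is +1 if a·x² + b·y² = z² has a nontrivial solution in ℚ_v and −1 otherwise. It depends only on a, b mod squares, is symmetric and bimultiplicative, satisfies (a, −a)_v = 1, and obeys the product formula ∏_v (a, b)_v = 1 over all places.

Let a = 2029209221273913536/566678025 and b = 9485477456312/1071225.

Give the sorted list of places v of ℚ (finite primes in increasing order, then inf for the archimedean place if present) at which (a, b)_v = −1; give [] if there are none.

[13, 37]

Mod squares: a ≡ 46139, b ≡ 20393438. Check v ∈ {∞, 2, 3, 5, 11, 13, 17, 23, 29, 31, 37, 43}.
v=23: a=23^-4·(≡13), b=23^-2·(≡21) mod 23; (13|23)=+1, (21|23)=-1; (−1)^{-4·-2·11}·(+1)^-2·(-1)^-4 = +1.
v=17: a=17^2·(≡1), b=17^1·(≡9) mod 17; (1|17)=+1, (9|17)=+1; (−1)^{2·1·8}·(+1)^1·(+1)^2 = +1.
v=5: a=5^-2·(≡1), b=5^-2·(≡3) mod 5; (1|5)=+1, (3|5)=-1; (−1)^{-2·-2·2}·(+1)^-2·(-1)^-2 = +1.
v=13: a=13^2·(≡11), b=13^1·(≡9) mod 13; (11|13)=-1, (9|13)=+1; (−1)^{2·1·6}·(-1)^1·(+1)^2 = -1.
v=3: a=3^-4·(≡2), b=3^-4·(≡2) mod 3; (2|3)=-1, (2|3)=-1; (−1)^{-4·-4·1}·(-1)^-4·(-1)^-4 = +1.
v=43: a=43^1·(≡1), b=43^1·(≡33) mod 43; (1|43)=+1, (33|43)=-1; (−1)^{1·1·21}·(+1)^1·(-1)^1 = +1.
v=29: a=29^1·(≡4), b=29^1·(≡6) mod 29; (4|29)=+1, (6|29)=+1; (−1)^{1·1·14}·(+1)^1·(+1)^1 = +1.
v=11: a=11^4·(≡4), b=11^2·(≡6) mod 11; (4|11)=+1, (6|11)=-1; (−1)^{4·2·5}·(+1)^2·(-1)^4 = +1.
v=31: a=31^2·(≡11), b=31^2·(≡3) mod 31; (11|31)=-1, (3|31)=-1; (−1)^{2·2·15}·(-1)^2·(-1)^2 = +1.
v=2: v_2(a)=6, v_2(b)=3; units ≡ 3, 7 (mod 8); ε·ε+αω+βω = 1·1+6·0+3·1 ≡ 0  ⇒  (a,b)_2 = +1.
v=37: a=37^1·(≡36), b=37^1·(≡8) mod 37; (36|37)=+1, (8|37)=-1; (−1)^{1·1·18}·(+1)^1·(-1)^1 = -1.
v=∞: 46139 > 0 and 20393438 > 0  ⇒  (a,b)_∞ = +1.
|Ram(46139, 20393438)| = 2, even; anisotropic at {13, 37}.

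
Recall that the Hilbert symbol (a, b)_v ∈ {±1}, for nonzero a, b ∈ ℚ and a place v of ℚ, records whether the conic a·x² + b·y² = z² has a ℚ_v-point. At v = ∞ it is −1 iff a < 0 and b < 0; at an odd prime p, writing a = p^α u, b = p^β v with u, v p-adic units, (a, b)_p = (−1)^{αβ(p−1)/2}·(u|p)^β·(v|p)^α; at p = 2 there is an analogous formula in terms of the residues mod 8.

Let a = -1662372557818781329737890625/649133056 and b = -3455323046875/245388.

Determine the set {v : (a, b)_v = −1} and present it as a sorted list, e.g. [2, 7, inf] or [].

[3, 17, 37, inf]

(a, b) ≡ (-1231599, -541569) mod (ℚ^×)²; places V = {2, 3, 5, 7, 11, 13, 17, 19, 31, 37, 41, ∞}.
(a,b)_19: α=1, u≡5; β=0, v≡11 (mod 19); (5|19)=+1, (11|19)=+1; sign (−1)^0·+1^0·+1^1 = +1.
(a,b)_11: α=-2, u≡9; β=-2, v≡1 (mod 11); (9|11)=+1, (1|11)=+1; sign (−1)^0·+1^-2·+1^-2 = +1.
(a,b)_17: α=3, u≡7; β=1, v≡8 (mod 17); (7|17)=-1, (8|17)=+1; sign (−1)^0·-1^1·+1^3 = -1.
(a,b)_5: α=8, u≡1; β=8, v≡1 (mod 5); (1|5)=+1, (1|5)=+1; sign (−1)^0·+1^8·+1^8 = +1.
(a,b)_31: α=-1, u≡11; β=0, v≡20 (mod 31); (11|31)=-1, (20|31)=+1; sign (−1)^0·-1^0·+1^-1 = +1.
(a,b)_2: α=-10, β=-2; u≡1, v≡7 (mod 8); ε(u)ε(v)=0·1, αω(v)=-10·0, βω(u)=-2·0; sum ≡ 0  ⇒  +1.
(a,b)_37: α=4, u≡29; β=1, v≡18 (mod 37); (29|37)=-1, (18|37)=-1; sign (−1)^0·-1^1·-1^4 = -1.
(a,b)_13: α=-2, u≡2; β=-2, v≡6 (mod 13); (2|13)=-1, (6|13)=-1; sign (−1)^0·-1^-2·-1^-2 = +1.
(a,b)_∞: sgn(-1231599)=−, sgn(-541569)=−, so -1.
(a,b)_41: α=3, u≡27; β=1, v≡11 (mod 41); (27|41)=-1, (11|41)=-1; sign (−1)^0·-1^1·-1^3 = +1.
(a,b)_3: α=1, u≡2; β=-1, v≡2 (mod 3); (2|3)=-1, (2|3)=-1; sign (−1)^1·-1^-1·-1^1 = -1.
(a,b)_7: α=6, u≡4; β=3, v≡1 (mod 7); (4|7)=+1, (1|7)=+1; sign (−1)^0·+1^3·+1^6 = +1.
Ram(-1231599, -541569) = {3, 17, 37, ∞}; no ℚ_3-point on the conic.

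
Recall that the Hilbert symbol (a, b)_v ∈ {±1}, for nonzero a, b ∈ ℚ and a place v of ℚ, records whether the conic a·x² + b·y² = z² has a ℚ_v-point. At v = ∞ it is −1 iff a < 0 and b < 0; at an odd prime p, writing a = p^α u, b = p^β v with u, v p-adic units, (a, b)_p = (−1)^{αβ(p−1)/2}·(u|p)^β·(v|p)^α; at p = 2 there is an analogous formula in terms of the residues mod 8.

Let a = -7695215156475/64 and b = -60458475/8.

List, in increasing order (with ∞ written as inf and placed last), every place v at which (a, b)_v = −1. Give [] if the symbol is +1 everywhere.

[2, 3, 29, inf]

(a, b) ≡ (-19, -13398) mod (ℚ^×)²; places V = {2, 3, 5, 7, 11, 19, 29, ∞}.
(a,b)_7: α=2, u≡2; β=1, v≡4 (mod 7); (2|7)=+1, (4|7)=+1; sign (−1)^0·+1^1·+1^2 = +1.
(a,b)_2: α=-6, β=-3; u≡5, v≡5 (mod 8); ε(u)ε(v)=0·0, αω(v)=-6·1, βω(u)=-3·1; sum ≡ 1  ⇒  -1.
(a,b)_29: α=2, u≡10; β=1, v≡8 (mod 29); (10|29)=-1, (8|29)=-1; sign (−1)^0·-1^1·-1^2 = -1.
(a,b)_11: α=2, u≡1; β=1, v≡3 (mod 11); (1|11)=+1, (3|11)=+1; sign (−1)^0·+1^1·+1^2 = +1.
(a,b)_5: α=2, u≡4; β=2, v≡2 (mod 5); (4|5)=+1, (2|5)=-1; sign (−1)^0·+1^2·-1^2 = +1.
(a,b)_3: α=2, u≡2; β=1, v≡1 (mod 3); (2|3)=-1, (1|3)=+1; sign (−1)^0·-1^1·+1^2 = -1.
(a,b)_∞: sgn(-19)=−, sgn(-13398)=−, so -1.
(a,b)_19: α=3, u≡13; β=2, v≡6 (mod 19); (13|19)=-1, (6|19)=+1; sign (−1)^0·-1^2·+1^3 = +1.
|Ram(-19, -13398)| = 4, even; anisotropic at {2, 3, 29, ∞}.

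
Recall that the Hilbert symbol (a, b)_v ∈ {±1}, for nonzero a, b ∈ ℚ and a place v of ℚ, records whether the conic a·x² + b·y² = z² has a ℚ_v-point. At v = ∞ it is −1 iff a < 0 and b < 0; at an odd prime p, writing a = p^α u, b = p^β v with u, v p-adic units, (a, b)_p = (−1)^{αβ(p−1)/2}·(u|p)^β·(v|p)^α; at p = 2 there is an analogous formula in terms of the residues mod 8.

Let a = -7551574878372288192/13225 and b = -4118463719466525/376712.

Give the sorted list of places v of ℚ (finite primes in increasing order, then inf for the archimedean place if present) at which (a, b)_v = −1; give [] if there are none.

[2, 3, 19, inf]

Mod squares: a ≡ -627, b ≡ -442. Check v ∈ {∞, 2, 3, 5, 7, 11, 13, 17, 19, 23, 31}.
v=∞: -627 < 0 and -442 < 0  ⇒  (a,b)_∞ = -1.
v=23: a=23^-2·(≡5), b=23^0·(≡2) mod 23; (5|23)=-1, (2|23)=+1; (−1)^{-2·0·11}·(-1)^0·(+1)^-2 = +1.
v=11: a=11^5·(≡3), b=11^2·(≡3) mod 11; (3|11)=+1, (3|11)=+1; (−1)^{5·2·5}·(+1)^2·(+1)^5 = +1.
v=3: a=3^7·(≡1), b=3^10·(≡2) mod 3; (1|3)=+1, (2|3)=-1; (−1)^{7·10·1}·(+1)^10·(-1)^7 = -1.
v=5: a=5^-2·(≡2), b=5^2·(≡2) mod 5; (2|5)=-1, (2|5)=-1; (−1)^{-2·2·2}·(-1)^2·(-1)^-2 = +1.
v=31: a=31^0·(≡6), b=31^-2·(≡11) mod 31; (6|31)=-1, (11|31)=-1; (−1)^{0·-2·15}·(-1)^-2·(-1)^0 = +1.
v=19: a=19^3·(≡5), b=19^2·(≡13) mod 19; (5|19)=+1, (13|19)=-1; (−1)^{3·2·9}·(+1)^2·(-1)^3 = -1.
v=17: a=17^2·(≡1), b=17^3·(≡16) mod 17; (1|17)=+1, (16|17)=+1; (−1)^{2·3·8}·(+1)^3·(+1)^2 = +1.
v=2: v_2(a)=6, v_2(b)=-3; units ≡ 5, 3 (mod 8); ε·ε+αω+βω = 0·1+6·1+-3·1 ≡ 1  ⇒  (a,b)_2 = -1.
v=13: a=13^2·(≡9), b=13^1·(≡8) mod 13; (9|13)=+1, (8|13)=-1; (−1)^{2·1·6}·(+1)^1·(-1)^2 = +1.
v=7: a=7^0·(≡6), b=7^-2·(≡6) mod 7; (6|7)=-1, (6|7)=-1; (−1)^{0·-2·3}·(-1)^-2·(-1)^0 = +1.
Ram(-627, -442) = {2, 3, 19, ∞}; no ℚ_2-point on the conic.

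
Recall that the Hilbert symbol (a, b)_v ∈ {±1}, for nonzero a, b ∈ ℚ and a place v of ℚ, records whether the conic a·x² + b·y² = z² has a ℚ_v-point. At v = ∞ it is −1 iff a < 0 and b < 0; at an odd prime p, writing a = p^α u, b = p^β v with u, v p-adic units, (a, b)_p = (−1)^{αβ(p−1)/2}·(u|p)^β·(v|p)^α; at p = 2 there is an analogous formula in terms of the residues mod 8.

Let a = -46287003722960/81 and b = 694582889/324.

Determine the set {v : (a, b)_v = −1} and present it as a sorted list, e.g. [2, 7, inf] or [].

[11, 13]

Mod squares: a ≡ -85085, b ≡ 1001. Check v ∈ {∞, 2, 3, 5, 7, 11, 13, 17}.
v=11: a=11^1·(≡3), b=11^1·(≡1) mod 11; (3|11)=+1, (1|11)=+1; (−1)^{1·1·5}·(+1)^1·(+1)^1 = -1.
v=13: a=13^1·(≡5), b=13^1·(≡1) mod 13; (5|13)=-1, (1|13)=+1; (−1)^{1·1·6}·(-1)^1·(+1)^1 = -1.
v=17: a=17^3·(≡14), b=17^2·(≡9) mod 17; (14|17)=-1, (9|17)=+1; (−1)^{3·2·8}·(-1)^2·(+1)^3 = +1.
v=5: a=5^1·(≡3), b=5^0·(≡1) mod 5; (3|5)=-1, (1|5)=+1; (−1)^{1·0·2}·(-1)^0·(+1)^1 = +1.
v=2: v_2(a)=4, v_2(b)=-2; units ≡ 3, 1 (mod 8); ε·ε+αω+βω = 1·0+4·0+-2·1 ≡ 0  ⇒  (a,b)_2 = +1.
v=3: a=3^-4·(≡1), b=3^-4·(≡2) mod 3; (1|3)=+1, (2|3)=-1; (−1)^{-4·-4·1}·(+1)^-4·(-1)^-4 = +1.
v=7: a=7^7·(≡4), b=7^5·(≡3) mod 7; (4|7)=+1, (3|7)=-1; (−1)^{7·5·3}·(+1)^5·(-1)^7 = +1.
v=∞: -85085 < 0 and 1001 > 0  ⇒  (a,b)_∞ = +1.
|Ram(-85085, 1001)| = 2, even; anisotropic at {11, 13}.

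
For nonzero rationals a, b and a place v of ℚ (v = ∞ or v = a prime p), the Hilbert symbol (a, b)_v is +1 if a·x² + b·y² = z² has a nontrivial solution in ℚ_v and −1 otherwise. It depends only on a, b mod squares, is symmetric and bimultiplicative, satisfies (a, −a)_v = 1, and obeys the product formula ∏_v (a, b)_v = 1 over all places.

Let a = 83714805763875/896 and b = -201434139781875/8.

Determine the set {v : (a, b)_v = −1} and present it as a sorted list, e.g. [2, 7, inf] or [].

[3, 5, 7, 11]

(a, b) ≡ (2730, -22) mod (ℚ^×)²; places V = {2, 3, 5, 7, 11, 13, 19, ∞}.
(a,b)_19: α=4, u≡2; β=2, v≡1 (mod 19); (2|19)=-1, (1|19)=+1; sign (−1)^0·-1^2·+1^4 = +1.
(a,b)_∞: sgn(2730)=+, sgn(-22)=−, so +1.
(a,b)_2: α=-7, β=-3; u≡5, v≡5 (mod 8); ε(u)ε(v)=0·0, αω(v)=-7·1, βω(u)=-3·1; sum ≡ 0  ⇒  +1.
(a,b)_7: α=-1, u≡3; β=2, v≡3 (mod 7); (3|7)=-1, (3|7)=-1; sign (−1)^0·-1^2·-1^-1 = -1.
(a,b)_5: α=3, u≡1; β=4, v≡3 (mod 5); (1|5)=+1, (3|5)=-1; sign (−1)^0·+1^4·-1^3 = -1.
(a,b)_13: α=1, u≡5; β=2, v≡1 (mod 13); (5|13)=-1, (1|13)=+1; sign (−1)^0·-1^2·+1^1 = +1.
(a,b)_3: α=3, u≡1; β=4, v≡2 (mod 3); (1|3)=+1, (2|3)=-1; sign (−1)^0·+1^4·-1^3 = -1.
(a,b)_11: α=4, u≡10; β=3, v≡4 (mod 11); (10|11)=-1, (4|11)=+1; sign (−1)^0·-1^3·+1^4 = -1.
(2730, -22 / ℚ) ramifies at {3, 5, 7, 11}: a division algebra.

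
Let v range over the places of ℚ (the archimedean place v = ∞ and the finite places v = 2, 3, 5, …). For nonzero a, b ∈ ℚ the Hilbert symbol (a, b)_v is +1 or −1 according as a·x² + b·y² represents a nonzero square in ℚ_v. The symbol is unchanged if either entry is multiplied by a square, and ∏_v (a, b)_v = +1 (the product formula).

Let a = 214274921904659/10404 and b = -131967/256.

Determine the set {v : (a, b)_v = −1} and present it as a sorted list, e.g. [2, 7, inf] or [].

Mod squares: a ≡ 11, b ≡ -14663. Check v ∈ {∞, 2, 3, 7, 11, 17, 31, 43}.
v=7: a=7^2·(≡1), b=7^0·(≡1) mod 7; (1|7)=+1, (1|7)=+1; (−1)^{2·0·3}·(+1)^0·(+1)^2 = +1.
v=11: a=11^3·(≡1), b=11^1·(≡5) mod 11; (1|11)=+1, (5|11)=+1; (−1)^{3·1·5}·(+1)^1·(+1)^3 = -1.
v=∞: 11 > 0 and -14663 < 0  ⇒  (a,b)_∞ = +1.
v=3: a=3^-2·(≡2), b=3^2·(≡1) mod 3; (2|3)=-1, (1|3)=+1; (−1)^{-2·2·1}·(-1)^2·(+1)^-2 = +1.
v=31: a=31^2·(≡22), b=31^1·(≡22) mod 31; (22|31)=-1, (22|31)=-1; (−1)^{2·1·15}·(-1)^1·(-1)^2 = -1.
v=17: a=17^-2·(≡11), b=17^0·(≡4) mod 17; (11|17)=-1, (4|17)=+1; (−1)^{-2·0·8}·(-1)^0·(+1)^-2 = +1.
v=43: a=43^4·(≡4), b=43^1·(≡8) mod 43; (4|43)=+1, (8|43)=-1; (−1)^{4·1·21}·(+1)^1·(-1)^4 = +1.
v=2: v_2(a)=-2, v_2(b)=-8; units ≡ 3, 1 (mod 8); ε·ε+αω+βω = 1·0+-2·0+-8·1 ≡ 0  ⇒  (a,b)_2 = +1.
Ram(11, -14663) = {11, 31}; no ℚ_11-point on the conic.

[11, 31]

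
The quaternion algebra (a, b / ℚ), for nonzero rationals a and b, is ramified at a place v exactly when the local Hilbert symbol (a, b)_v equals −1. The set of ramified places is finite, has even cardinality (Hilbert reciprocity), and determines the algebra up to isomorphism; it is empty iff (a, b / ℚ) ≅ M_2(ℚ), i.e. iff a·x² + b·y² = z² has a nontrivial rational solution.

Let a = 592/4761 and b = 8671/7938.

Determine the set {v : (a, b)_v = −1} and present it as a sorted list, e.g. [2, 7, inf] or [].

[2, 13, 23, 29]

Mod squares: a ≡ 37, b ≡ 17342. Check v ∈ {∞, 2, 3, 7, 13, 23, 29, 37}.
v=23: a=23^-2·(≡7), b=23^1·(≡3) mod 23; (7|23)=-1, (3|23)=+1; (−1)^{-2·1·11}·(-1)^1·(+1)^-2 = -1.
v=37: a=37^1·(≡11), b=37^0·(≡21) mod 37; (11|37)=+1, (21|37)=+1; (−1)^{1·0·18}·(+1)^0·(+1)^1 = +1.
v=29: a=29^0·(≡14), b=29^1·(≡17) mod 29; (14|29)=-1, (17|29)=-1; (−1)^{0·1·14}·(-1)^1·(-1)^0 = -1.
v=3: a=3^-2·(≡1), b=3^-4·(≡2) mod 3; (1|3)=+1, (2|3)=-1; (−1)^{-2·-4·1}·(+1)^-4·(-1)^-2 = +1.
v=2: v_2(a)=4, v_2(b)=-1; units ≡ 5, 7 (mod 8); ε·ε+αω+βω = 0·1+4·0+-1·1 ≡ 1  ⇒  (a,b)_2 = -1.
v=7: a=7^0·(≡4), b=7^-2·(≡5) mod 7; (4|7)=+1, (5|7)=-1; (−1)^{0·-2·3}·(+1)^-2·(-1)^0 = +1.
v=13: a=13^0·(≡11), b=13^1·(≡7) mod 13; (11|13)=-1, (7|13)=-1; (−1)^{0·1·6}·(-1)^1·(-1)^0 = -1.
v=∞: 37 > 0 and 17342 > 0  ⇒  (a,b)_∞ = +1.
(37, 17342 / ℚ) ramifies at {2, 13, 23, 29}: a division algebra.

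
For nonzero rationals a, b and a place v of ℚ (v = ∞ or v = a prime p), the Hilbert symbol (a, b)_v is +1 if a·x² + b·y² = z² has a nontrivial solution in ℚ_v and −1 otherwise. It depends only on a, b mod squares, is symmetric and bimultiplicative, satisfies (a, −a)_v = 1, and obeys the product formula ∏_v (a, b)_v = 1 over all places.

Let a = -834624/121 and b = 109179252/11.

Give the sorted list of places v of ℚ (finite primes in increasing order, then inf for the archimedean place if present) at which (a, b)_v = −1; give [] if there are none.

[2, 7, 13, 23]

Mod squares: a ≡ -161, b ≡ 143. Check v ∈ {∞, 2, 3, 7, 11, 13, 23}.
v=7: a=7^1·(≡3), b=7^2·(≡5) mod 7; (3|7)=-1, (5|7)=-1; (−1)^{1·2·3}·(-1)^2·(-1)^1 = -1.
v=23: a=23^1·(≡1), b=23^2·(≡5) mod 23; (1|23)=+1, (5|23)=-1; (−1)^{1·2·11}·(+1)^2·(-1)^1 = -1.
v=13: a=13^0·(≡7), b=13^1·(≡6) mod 13; (7|13)=-1, (6|13)=-1; (−1)^{0·1·6}·(-1)^1·(-1)^0 = -1.
v=∞: -161 < 0 and 143 > 0  ⇒  (a,b)_∞ = +1.
v=2: v_2(a)=6, v_2(b)=2; units ≡ 7, 7 (mod 8); ε·ε+αω+βω = 1·1+6·0+2·0 ≡ 1  ⇒  (a,b)_2 = -1.
v=3: a=3^4·(≡1), b=3^4·(≡2) mod 3; (1|3)=+1, (2|3)=-1; (−1)^{4·4·1}·(+1)^4·(-1)^4 = +1.
v=11: a=11^-2·(≡1), b=11^-1·(≡6) mod 11; (1|11)=+1, (6|11)=-1; (−1)^{-2·-1·5}·(+1)^-1·(-1)^-2 = +1.
Ram(-161, 143) = {2, 7, 13, 23}; no ℚ_2-point on the conic.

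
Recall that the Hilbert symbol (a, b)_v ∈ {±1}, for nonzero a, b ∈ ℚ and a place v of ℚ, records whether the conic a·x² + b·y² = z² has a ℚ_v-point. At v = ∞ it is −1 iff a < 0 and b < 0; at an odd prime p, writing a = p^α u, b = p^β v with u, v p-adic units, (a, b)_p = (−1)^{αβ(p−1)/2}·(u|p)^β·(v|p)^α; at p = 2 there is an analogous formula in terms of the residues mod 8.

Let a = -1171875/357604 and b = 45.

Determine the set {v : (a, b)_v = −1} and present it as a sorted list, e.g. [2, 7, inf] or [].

[3, 5]

Mod squares: a ≡ -3, b ≡ 5. Check v ∈ {∞, 2, 3, 5, 13, 23}.
v=5: a=5^8·(≡3), b=5^1·(≡4) mod 5; (3|5)=-1, (4|5)=+1; (−1)^{8·1·2}·(-1)^1·(+1)^8 = -1.
v=∞: -3 < 0 and 5 > 0  ⇒  (a,b)_∞ = +1.
v=2: v_2(a)=-2, v_2(b)=0; units ≡ 5, 5 (mod 8); ε·ε+αω+βω = 0·0+-2·1+0·1 ≡ 0  ⇒  (a,b)_2 = +1.
v=3: a=3^1·(≡2), b=3^2·(≡2) mod 3; (2|3)=-1, (2|3)=-1; (−1)^{1·2·1}·(-1)^2·(-1)^1 = -1.
v=23: a=23^-2·(≡10), b=23^0·(≡22) mod 23; (10|23)=-1, (22|23)=-1; (−1)^{-2·0·11}·(-1)^0·(-1)^-2 = +1.
v=13: a=13^-2·(≡1), b=13^0·(≡6) mod 13; (1|13)=+1, (6|13)=-1; (−1)^{-2·0·6}·(+1)^0·(-1)^-2 = +1.
Ram(-3, 5) = {3, 5}; no ℚ_3-point on the conic.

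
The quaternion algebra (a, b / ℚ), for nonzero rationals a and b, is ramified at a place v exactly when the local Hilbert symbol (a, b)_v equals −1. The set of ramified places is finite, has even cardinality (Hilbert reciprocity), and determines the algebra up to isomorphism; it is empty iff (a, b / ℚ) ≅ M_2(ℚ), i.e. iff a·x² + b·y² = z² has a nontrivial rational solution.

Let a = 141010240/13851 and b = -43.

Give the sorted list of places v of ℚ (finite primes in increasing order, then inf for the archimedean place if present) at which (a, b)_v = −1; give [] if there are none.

[5, 19]

(a, b) ≡ (1615, -43) mod (ℚ^×)²; places V = {2, 3, 5, 7, 17, 19, 23, 43, ∞}.
(a,b)_5: α=1, u≡3; β=0, v≡2 (mod 5); (3|5)=-1, (2|5)=-1; sign (−1)^0·-1^0·-1^1 = -1.
(a,b)_∞: sgn(1615)=+, sgn(-43)=−, so +1.
(a,b)_3: α=-6, u≡1; β=0, v≡2 (mod 3); (1|3)=+1, (2|3)=-1; sign (−1)^0·+1^0·-1^-6 = +1.
(a,b)_19: α=-1, u≡7; β=0, v≡14 (mod 19); (7|19)=+1, (14|19)=-1; sign (−1)^0·+1^0·-1^-1 = -1.
(a,b)_43: α=0, u≡25; β=1, v≡42 (mod 43); (25|43)=+1, (42|43)=-1; sign (−1)^0·+1^1·-1^0 = +1.
(a,b)_7: α=2, u≡5; β=0, v≡6 (mod 7); (5|7)=-1, (6|7)=-1; sign (−1)^0·-1^0·-1^2 = +1.
(a,b)_23: α=2, u≡21; β=0, v≡3 (mod 23); (21|23)=-1, (3|23)=+1; sign (−1)^0·-1^0·+1^2 = +1.
(a,b)_17: α=1, u≡14; β=0, v≡8 (mod 17); (14|17)=-1, (8|17)=+1; sign (−1)^0·-1^0·+1^1 = +1.
(a,b)_2: α=6, β=0; u≡7, v≡5 (mod 8); ε(u)ε(v)=1·0, αω(v)=6·1, βω(u)=0·0; sum ≡ 0  ⇒  +1.
|Ram(1615, -43)| = 2, even; anisotropic at {5, 19}.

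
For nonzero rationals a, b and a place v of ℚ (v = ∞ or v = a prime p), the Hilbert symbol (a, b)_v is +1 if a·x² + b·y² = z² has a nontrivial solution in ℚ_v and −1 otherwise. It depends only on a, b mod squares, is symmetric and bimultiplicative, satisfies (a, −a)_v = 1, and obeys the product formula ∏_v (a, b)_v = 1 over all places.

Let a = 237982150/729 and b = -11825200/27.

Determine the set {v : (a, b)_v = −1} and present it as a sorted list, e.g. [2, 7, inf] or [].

[2, 17, 23, 47]

Mod squares: a ≡ 9519286, b ≡ -88689. Check v ∈ {∞, 2, 3, 5, 7, 17, 23, 37, 47}.
v=2: v_2(a)=1, v_2(b)=4; units ≡ 3, 7 (mod 8); ε·ε+αω+βω = 1·1+1·0+4·1 ≡ 1  ⇒  (a,b)_2 = -1.
v=17: a=17^1·(≡3), b=17^1·(≡4) mod 17; (3|17)=-1, (4|17)=+1; (−1)^{1·1·8}·(-1)^1·(+1)^1 = -1.
v=47: a=47^1·(≡45), b=47^1·(≡31) mod 47; (45|47)=-1, (31|47)=-1; (−1)^{1·1·23}·(-1)^1·(-1)^1 = -1.
v=5: a=5^2·(≡4), b=5^2·(≡1) mod 5; (4|5)=+1, (1|5)=+1; (−1)^{2·2·2}·(+1)^2·(+1)^2 = +1.
v=7: a=7^1·(≡4), b=7^0·(≡2) mod 7; (4|7)=+1, (2|7)=+1; (−1)^{1·0·3}·(+1)^0·(+1)^1 = +1.
v=23: a=23^1·(≡14), b=23^0·(≡5) mod 23; (14|23)=-1, (5|23)=-1; (−1)^{1·0·11}·(-1)^0·(-1)^1 = -1.
v=37: a=37^1·(≡32), b=37^1·(≡29) mod 37; (32|37)=-1, (29|37)=-1; (−1)^{1·1·18}·(-1)^1·(-1)^1 = +1.
v=∞: 9519286 > 0 and -88689 < 0  ⇒  (a,b)_∞ = +1.
v=3: a=3^-6·(≡1), b=3^-3·(≡2) mod 3; (1|3)=+1, (2|3)=-1; (−1)^{-6·-3·1}·(+1)^-3·(-1)^-6 = +1.
|Ram(9519286, -88689)| = 4, even; anisotropic at {2, 17, 23, 47}.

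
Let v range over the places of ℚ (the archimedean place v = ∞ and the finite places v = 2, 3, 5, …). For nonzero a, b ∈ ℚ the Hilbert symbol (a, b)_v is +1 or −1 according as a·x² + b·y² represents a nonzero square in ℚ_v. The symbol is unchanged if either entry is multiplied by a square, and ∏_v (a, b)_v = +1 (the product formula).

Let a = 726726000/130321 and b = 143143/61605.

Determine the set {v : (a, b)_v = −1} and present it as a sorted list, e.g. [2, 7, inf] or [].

[2, 3, 7, 11]

(a, b) ≡ (15015, 35) mod (ℚ^×)²; places V = {2, 3, 5, 7, 11, 13, 19, 37, ∞}.
(a,b)_11: α=3, u≡1; β=2, v≡10 (mod 11); (1|11)=+1, (10|11)=-1; sign (−1)^0·+1^2·-1^3 = -1.
(a,b)_37: α=0, u≡33; β=-2, v≡8 (mod 37); (33|37)=+1, (8|37)=-1; sign (−1)^0·+1^-2·-1^0 = +1.
(a,b)_∞: sgn(15015)=+, sgn(35)=+, so +1.
(a,b)_13: α=1, u≡7; β=2, v≡12 (mod 13); (7|13)=-1, (12|13)=+1; sign (−1)^0·-1^2·+1^1 = +1.
(a,b)_7: α=1, u≡3; β=1, v≡6 (mod 7); (3|7)=-1, (6|7)=-1; sign (−1)^1·-1^1·-1^1 = -1.
(a,b)_19: α=-4, u≡16; β=0, v≡5 (mod 19); (16|19)=+1, (5|19)=+1; sign (−1)^0·+1^0·+1^-4 = +1.
(a,b)_2: α=4, β=0; u≡7, v≡3 (mod 8); ε(u)ε(v)=1·1, αω(v)=4·1, βω(u)=0·0; sum ≡ 1  ⇒  -1.
(a,b)_3: α=1, u≡1; β=-2, v≡2 (mod 3); (1|3)=+1, (2|3)=-1; sign (−1)^0·+1^-2·-1^1 = -1.
(a,b)_5: α=3, u≡3; β=-1, v≡3 (mod 5); (3|5)=-1, (3|5)=-1; sign (−1)^0·-1^-1·-1^3 = +1.
|Ram(15015, 35)| = 4, even; anisotropic at {2, 3, 7, 11}.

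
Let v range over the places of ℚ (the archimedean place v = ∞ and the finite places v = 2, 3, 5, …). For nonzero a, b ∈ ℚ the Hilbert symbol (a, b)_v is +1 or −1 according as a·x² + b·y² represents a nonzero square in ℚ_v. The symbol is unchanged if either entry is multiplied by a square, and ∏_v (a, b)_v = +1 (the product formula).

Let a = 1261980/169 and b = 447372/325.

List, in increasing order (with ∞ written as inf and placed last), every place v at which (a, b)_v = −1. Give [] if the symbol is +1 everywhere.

[2, 13, 19, 41]

Mod squares: a ≡ 3895, b ≡ 559. Check v ∈ {∞, 2, 3, 5, 13, 17, 19, 41, 43}.
v=∞: 3895 > 0 and 559 > 0  ⇒  (a,b)_∞ = +1.
v=19: a=19^1·(≡2), b=19^0·(≡18) mod 19; (2|19)=-1, (18|19)=-1; (−1)^{1·0·9}·(-1)^0·(-1)^1 = -1.
v=5: a=5^1·(≡4), b=5^-2·(≡4) mod 5; (4|5)=+1, (4|5)=+1; (−1)^{1·-2·2}·(+1)^-2·(+1)^1 = +1.
v=2: v_2(a)=2, v_2(b)=2; units ≡ 7, 7 (mod 8); ε·ε+αω+βω = 1·1+2·0+2·0 ≡ 1  ⇒  (a,b)_2 = -1.
v=17: a=17^0·(≡15), b=17^2·(≡9) mod 17; (15|17)=+1, (9|17)=+1; (−1)^{0·2·8}·(+1)^2·(+1)^0 = +1.
v=13: a=13^-2·(≡5), b=13^-1·(≡10) mod 13; (5|13)=-1, (10|13)=+1; (−1)^{-2·-1·6}·(-1)^-1·(+1)^-2 = -1.
v=41: a=41^1·(≡6), b=41^0·(≡34) mod 41; (6|41)=-1, (34|41)=-1; (−1)^{1·0·20}·(-1)^0·(-1)^1 = -1.
v=3: a=3^4·(≡1), b=3^2·(≡1) mod 3; (1|3)=+1, (1|3)=+1; (−1)^{4·2·1}·(+1)^2·(+1)^4 = +1.
v=43: a=43^0·(≡9), b=43^1·(≡25) mod 43; (9|43)=+1, (25|43)=+1; (−1)^{0·1·21}·(+1)^1·(+1)^0 = +1.
(3895, 559 / ℚ) ramifies at {2, 13, 19, 41}: a division algebra.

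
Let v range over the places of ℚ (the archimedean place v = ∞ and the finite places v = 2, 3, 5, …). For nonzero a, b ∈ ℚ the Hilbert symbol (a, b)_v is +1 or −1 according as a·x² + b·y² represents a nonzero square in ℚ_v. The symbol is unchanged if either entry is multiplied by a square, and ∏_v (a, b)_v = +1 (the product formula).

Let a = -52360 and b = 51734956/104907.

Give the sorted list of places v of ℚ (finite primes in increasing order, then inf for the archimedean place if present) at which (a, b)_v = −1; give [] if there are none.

[3, 5]

(a, b) ≡ (-13090, 273) mod (ℚ^×)²; places V = {2, 3, 5, 7, 11, 13, 17, 29, ∞}.
(a,b)_∞: sgn(-13090)=−, sgn(273)=+, so +1.
(a,b)_11: α=1, u≡3; β=-2, v≡1 (mod 11); (3|11)=+1, (1|11)=+1; sign (−1)^0·+1^-2·+1^1 = +1.
(a,b)_17: α=1, u≡14; β=-2, v≡2 (mod 17); (14|17)=-1, (2|17)=+1; sign (−1)^0·-1^-2·+1^1 = +1.
(a,b)_5: α=1, u≡3; β=0, v≡3 (mod 5); (3|5)=-1, (3|5)=-1; sign (−1)^0·-1^0·-1^1 = -1.
(a,b)_3: α=0, u≡2; β=-1, v≡1 (mod 3); (2|3)=-1, (1|3)=+1; sign (−1)^0·-1^-1·+1^0 = -1.
(a,b)_13: α=0, u≡4; β=3, v≡7 (mod 13); (4|13)=+1, (7|13)=-1; sign (−1)^0·+1^3·-1^0 = +1.
(a,b)_7: α=1, u≡3; β=1, v≡2 (mod 7); (3|7)=-1, (2|7)=+1; sign (−1)^1·-1^1·+1^1 = +1.
(a,b)_2: α=3, β=2; u≡7, v≡1 (mod 8); ε(u)ε(v)=1·0, αω(v)=3·0, βω(u)=2·0; sum ≡ 0  ⇒  +1.
(a,b)_29: α=0, u≡14; β=2, v≡15 (mod 29); (14|29)=-1, (15|29)=-1; sign (−1)^0·-1^2·-1^0 = +1.
|Ram(-13090, 273)| = 2, even; anisotropic at {3, 5}.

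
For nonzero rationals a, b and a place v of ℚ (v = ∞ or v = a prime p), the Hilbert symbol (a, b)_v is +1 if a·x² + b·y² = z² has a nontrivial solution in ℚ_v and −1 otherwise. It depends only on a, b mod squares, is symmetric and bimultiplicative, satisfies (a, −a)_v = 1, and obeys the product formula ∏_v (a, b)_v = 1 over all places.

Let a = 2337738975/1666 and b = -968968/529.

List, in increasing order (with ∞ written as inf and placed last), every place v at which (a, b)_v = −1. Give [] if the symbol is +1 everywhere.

[2, 3, 11, 23]

(a, b) ≡ (25806, -2002) mod (ℚ^×)²; places V = {2, 3, 5, 7, 11, 13, 17, 23, ∞}.
(a,b)_13: α=2, u≡4; β=1, v≡5 (mod 13); (4|13)=+1, (5|13)=-1; sign (−1)^0·+1^1·-1^2 = +1.
(a,b)_17: α=-1, u≡7; β=0, v≡16 (mod 17); (7|17)=-1, (16|17)=+1; sign (−1)^0·-1^0·+1^-1 = +1.
(a,b)_5: α=2, u≡4; β=0, v≡3 (mod 5); (4|5)=+1, (3|5)=-1; sign (−1)^0·+1^0·-1^2 = +1.
(a,b)_7: α=-2, u≡2; β=1, v≡2 (mod 7); (2|7)=+1, (2|7)=+1; sign (−1)^0·+1^1·+1^-2 = +1.
(a,b)_∞: sgn(25806)=+, sgn(-2002)=−, so +1.
(a,b)_2: α=-1, β=3; u≡7, v≡7 (mod 8); ε(u)ε(v)=1·1, αω(v)=-1·0, βω(u)=3·0; sum ≡ 1  ⇒  -1.
(a,b)_11: α=1, u≡4; β=3, v≡9 (mod 11); (4|11)=+1, (9|11)=+1; sign (−1)^1·+1^3·+1^1 = -1.
(a,b)_23: α=1, u≡3; β=-2, v≡22 (mod 23); (3|23)=+1, (22|23)=-1; sign (−1)^0·+1^-2·-1^1 = -1.
(a,b)_3: α=7, u≡1; β=0, v≡2 (mod 3); (1|3)=+1, (2|3)=-1; sign (−1)^0·+1^0·-1^7 = -1.
(25806, -2002 / ℚ) ramifies at {2, 3, 11, 23}: a division algebra.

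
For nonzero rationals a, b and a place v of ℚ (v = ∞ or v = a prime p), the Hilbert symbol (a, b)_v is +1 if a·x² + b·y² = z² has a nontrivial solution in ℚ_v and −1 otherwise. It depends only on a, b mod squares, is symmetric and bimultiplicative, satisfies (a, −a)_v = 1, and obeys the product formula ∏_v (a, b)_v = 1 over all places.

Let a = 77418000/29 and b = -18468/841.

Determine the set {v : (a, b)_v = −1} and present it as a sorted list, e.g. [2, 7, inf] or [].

[3, 5, 17, 19]

Mod squares: a ≡ 623645, b ≡ -57. Check v ∈ {∞, 2, 3, 5, 11, 17, 19, 23, 29}.
v=19: a=19^0·(≡3), b=19^1·(≡7) mod 19; (3|19)=-1, (7|19)=+1; (−1)^{0·1·9}·(-1)^1·(+1)^0 = -1.
v=17: a=17^1·(≡9), b=17^0·(≡12) mod 17; (9|17)=+1, (12|17)=-1; (−1)^{1·0·8}·(+1)^0·(-1)^1 = -1.
v=∞: 623645 > 0 and -57 < 0  ⇒  (a,b)_∞ = +1.
v=2: v_2(a)=4, v_2(b)=2; units ≡ 5, 7 (mod 8); ε·ε+αω+βω = 0·1+4·0+2·1 ≡ 0  ⇒  (a,b)_2 = +1.
v=5: a=5^3·(≡1), b=5^0·(≡2) mod 5; (1|5)=+1, (2|5)=-1; (−1)^{3·0·2}·(+1)^0·(-1)^3 = -1.
v=11: a=11^1·(≡5), b=11^0·(≡9) mod 11; (5|11)=+1, (9|11)=+1; (−1)^{1·0·5}·(+1)^0·(+1)^1 = +1.
v=29: a=29^-1·(≡6), b=29^-2·(≡5) mod 29; (6|29)=+1, (5|29)=+1; (−1)^{-1·-2·14}·(+1)^-2·(+1)^-1 = +1.
v=3: a=3^2·(≡2), b=3^5·(≡2) mod 3; (2|3)=-1, (2|3)=-1; (−1)^{2·5·1}·(-1)^5·(-1)^2 = -1.
v=23: a=23^1·(≡7), b=23^0·(≡16) mod 23; (7|23)=-1, (16|23)=+1; (−1)^{1·0·11}·(-1)^0·(+1)^1 = +1.
(623645, -57 / ℚ) ramifies at {3, 5, 17, 19}: a division algebra.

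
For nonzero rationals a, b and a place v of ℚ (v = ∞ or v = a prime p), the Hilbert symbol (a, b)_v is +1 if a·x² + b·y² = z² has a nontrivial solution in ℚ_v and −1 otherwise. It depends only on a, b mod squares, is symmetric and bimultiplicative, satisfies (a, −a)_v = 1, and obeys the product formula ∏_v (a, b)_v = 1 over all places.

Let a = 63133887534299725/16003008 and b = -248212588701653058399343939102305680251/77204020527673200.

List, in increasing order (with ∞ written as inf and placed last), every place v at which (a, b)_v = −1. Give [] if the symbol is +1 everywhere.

(a, b) ≡ (514257667, -1612093) mod (ℚ^×)²; places V = {2, 3, 5, 7, 11, 13, 17, 19, 23, 29, 31, 41, ∞}.
(a,b)_3: α=-6, u≡1; β=-14, v≡2 (mod 3); (1|3)=+1, (2|3)=-1; sign (−1)^0·+1^-14·-1^-6 = +1.
(a,b)_∞: sgn(514257667)=+, sgn(-1612093)=−, so +1.
(a,b)_13: α=2, u≡9; β=6, v≡5 (mod 13); (9|13)=+1, (5|13)=-1; sign (−1)^0·+1^6·-1^2 = +1.
(a,b)_41: α=2, u≡14; β=4, v≡29 (mod 41); (14|41)=-1, (29|41)=-1; sign (−1)^0·-1^4·-1^2 = +1.
(a,b)_7: α=-3, u≡3; β=-9, v≡4 (mod 7); (3|7)=-1, (4|7)=+1; sign (−1)^1·-1^-9·+1^-3 = +1.
(a,b)_23: α=1, u≡8; β=3, v≡1 (mod 23); (8|23)=+1, (1|23)=+1; sign (−1)^1·+1^3·+1^1 = -1.
(a,b)_29: α=1, u≡24; β=2, v≡8 (mod 29); (24|29)=+1, (8|29)=-1; sign (−1)^0·+1^2·-1^1 = -1.
(a,b)_31: α=1, u≡9; β=3, v≡26 (mod 31); (9|31)=+1, (26|31)=-1; sign (−1)^1·+1^3·-1^1 = +1.
(a,b)_11: α=3, u≡9; β=6, v≡5 (mod 11); (9|11)=+1, (5|11)=+1; sign (−1)^0·+1^6·+1^3 = +1.
(a,b)_5: α=2, u≡3; β=-2, v≡3 (mod 5); (3|5)=-1, (3|5)=-1; sign (−1)^0·-1^-2·-1^2 = +1.
(a,b)_19: α=1, u≡17; β=3, v≡7 (mod 19); (17|19)=+1, (7|19)=+1; sign (−1)^1·+1^3·+1^1 = -1.
(a,b)_17: α=1, u≡5; β=3, v≡6 (mod 17); (5|17)=-1, (6|17)=-1; sign (−1)^0·-1^3·-1^1 = +1.
(a,b)_2: α=-6, β=-4; u≡3, v≡3 (mod 8); ε(u)ε(v)=1·1, αω(v)=-6·1, βω(u)=-4·1; sum ≡ 1  ⇒  -1.
(514257667, -1612093 / ℚ) ramifies at {2, 19, 23, 29}: a division algebra.

[2, 19, 23, 29]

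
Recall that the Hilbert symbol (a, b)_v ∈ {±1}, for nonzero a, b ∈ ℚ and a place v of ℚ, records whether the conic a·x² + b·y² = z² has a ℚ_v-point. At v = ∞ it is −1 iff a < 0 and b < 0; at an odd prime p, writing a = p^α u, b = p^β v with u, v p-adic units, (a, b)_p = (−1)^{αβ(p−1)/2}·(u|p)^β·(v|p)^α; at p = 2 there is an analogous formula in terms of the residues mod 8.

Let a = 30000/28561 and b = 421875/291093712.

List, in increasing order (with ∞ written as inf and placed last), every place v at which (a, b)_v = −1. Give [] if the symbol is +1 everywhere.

[2, 3]

(a, b) ≡ (3, 39) mod (ℚ^×)²; places V = {2, 3, 5, 7, 13, ∞}.
(a,b)_∞: sgn(3)=+, sgn(39)=+, so +1.
(a,b)_2: α=4, β=-4; u≡3, v≡7 (mod 8); ε(u)ε(v)=1·1, αω(v)=4·0, βω(u)=-4·1; sum ≡ 1  ⇒  -1.
(a,b)_13: α=-4, u≡9; β=-5, v≡3 (mod 13); (9|13)=+1, (3|13)=+1; sign (−1)^0·+1^-5·+1^-4 = +1.
(a,b)_7: α=0, u≡5; β=-2, v≡4 (mod 7); (5|7)=-1, (4|7)=+1; sign (−1)^0·-1^-2·+1^0 = +1.
(a,b)_3: α=1, u≡1; β=3, v≡1 (mod 3); (1|3)=+1, (1|3)=+1; sign (−1)^1·+1^3·+1^1 = -1.
(a,b)_5: α=4, u≡3; β=6, v≡1 (mod 5); (3|5)=-1, (1|5)=+1; sign (−1)^0·-1^6·+1^4 = +1.
(3, 39 / ℚ) ramifies at {2, 3}: a division algebra.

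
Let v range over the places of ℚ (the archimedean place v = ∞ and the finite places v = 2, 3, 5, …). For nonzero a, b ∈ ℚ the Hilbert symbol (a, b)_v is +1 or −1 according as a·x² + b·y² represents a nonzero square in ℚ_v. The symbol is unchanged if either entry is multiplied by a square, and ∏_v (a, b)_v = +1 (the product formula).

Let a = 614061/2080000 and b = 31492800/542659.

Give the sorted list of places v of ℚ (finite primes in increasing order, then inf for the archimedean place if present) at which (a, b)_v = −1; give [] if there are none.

[3, 13]

Mod squares: a ≡ 273, b ≡ 57. Check v ∈ {∞, 2, 3, 5, 7, 13, 19}.
v=7: a=7^1·(≡1), b=7^0·(≡2) mod 7; (1|7)=+1, (2|7)=+1; (−1)^{1·0·3}·(+1)^0·(+1)^1 = +1.
v=2: v_2(a)=-8, v_2(b)=6; units ≡ 1, 1 (mod 8); ε·ε+αω+βω = 0·0+-8·0+6·0 ≡ 0  ⇒  (a,b)_2 = +1.
v=∞: 273 > 0 and 57 > 0  ⇒  (a,b)_∞ = +1.
v=5: a=5^-4·(≡2), b=5^2·(≡3) mod 5; (2|5)=-1, (3|5)=-1; (−1)^{-4·2·2}·(-1)^2·(-1)^-4 = +1.
v=13: a=13^-1·(≡5), b=13^-4·(≡11) mod 13; (5|13)=-1, (11|13)=-1; (−1)^{-1·-4·6}·(-1)^-4·(-1)^-1 = -1.
v=3: a=3^5·(≡1), b=3^9·(≡1) mod 3; (1|3)=+1, (1|3)=+1; (−1)^{5·9·1}·(+1)^9·(+1)^5 = -1.
v=19: a=19^2·(≡11), b=19^-1·(≡18) mod 19; (11|19)=+1, (18|19)=-1; (−1)^{2·-1·9}·(+1)^-1·(-1)^2 = +1.
|Ram(273, 57)| = 2, even; anisotropic at {3, 13}.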